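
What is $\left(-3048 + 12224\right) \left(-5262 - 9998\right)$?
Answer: $-140025760$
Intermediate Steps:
$\left(-3048 + 12224\right) \left(-5262 - 9998\right) = 9176 \left(-15260\right) = -140025760$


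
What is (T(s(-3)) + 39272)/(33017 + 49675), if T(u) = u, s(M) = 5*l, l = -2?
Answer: 19631/41346 ≈ 0.47480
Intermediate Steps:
s(M) = -10 (s(M) = 5*(-2) = -10)
(T(s(-3)) + 39272)/(33017 + 49675) = (-10 + 39272)/(33017 + 49675) = 39262/82692 = 39262*(1/82692) = 19631/41346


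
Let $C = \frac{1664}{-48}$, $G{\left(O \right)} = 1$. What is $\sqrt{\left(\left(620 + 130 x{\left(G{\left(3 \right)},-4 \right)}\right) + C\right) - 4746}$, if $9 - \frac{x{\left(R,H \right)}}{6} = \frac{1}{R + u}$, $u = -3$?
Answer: $\frac{2 \sqrt{7311}}{3} \approx 57.003$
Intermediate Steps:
$x{\left(R,H \right)} = 54 - \frac{6}{-3 + R}$ ($x{\left(R,H \right)} = 54 - \frac{6}{R - 3} = 54 - \frac{6}{-3 + R}$)
$C = - \frac{104}{3}$ ($C = 1664 \left(- \frac{1}{48}\right) = - \frac{104}{3} \approx -34.667$)
$\sqrt{\left(\left(620 + 130 x{\left(G{\left(3 \right)},-4 \right)}\right) + C\right) - 4746} = \sqrt{\left(\left(620 + 130 \frac{6 \left(-28 + 9 \cdot 1\right)}{-3 + 1}\right) - \frac{104}{3}\right) - 4746} = \sqrt{\left(\left(620 + 130 \frac{6 \left(-28 + 9\right)}{-2}\right) - \frac{104}{3}\right) - 4746} = \sqrt{\left(\left(620 + 130 \cdot 6 \left(- \frac{1}{2}\right) \left(-19\right)\right) - \frac{104}{3}\right) - 4746} = \sqrt{\left(\left(620 + 130 \cdot 57\right) - \frac{104}{3}\right) - 4746} = \sqrt{\left(\left(620 + 7410\right) - \frac{104}{3}\right) - 4746} = \sqrt{\left(8030 - \frac{104}{3}\right) - 4746} = \sqrt{\frac{23986}{3} - 4746} = \sqrt{\frac{9748}{3}} = \frac{2 \sqrt{7311}}{3}$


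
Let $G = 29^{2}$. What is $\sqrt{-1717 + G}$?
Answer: $2 i \sqrt{219} \approx 29.597 i$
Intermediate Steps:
$G = 841$
$\sqrt{-1717 + G} = \sqrt{-1717 + 841} = \sqrt{-876} = 2 i \sqrt{219}$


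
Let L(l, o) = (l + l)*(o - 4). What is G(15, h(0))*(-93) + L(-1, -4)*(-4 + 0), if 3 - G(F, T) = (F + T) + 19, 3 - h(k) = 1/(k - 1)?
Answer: 3191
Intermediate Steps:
h(k) = 3 - 1/(-1 + k) (h(k) = 3 - 1/(k - 1) = 3 - 1/(-1 + k))
G(F, T) = -16 - F - T (G(F, T) = 3 - ((F + T) + 19) = 3 - (19 + F + T) = 3 + (-19 - F - T) = -16 - F - T)
L(l, o) = 2*l*(-4 + o) (L(l, o) = (2*l)*(-4 + o) = 2*l*(-4 + o))
G(15, h(0))*(-93) + L(-1, -4)*(-4 + 0) = (-16 - 1*15 - (-4 + 3*0)/(-1 + 0))*(-93) + (2*(-1)*(-4 - 4))*(-4 + 0) = (-16 - 15 - (-4 + 0)/(-1))*(-93) + (2*(-1)*(-8))*(-4) = (-16 - 15 - (-1)*(-4))*(-93) + 16*(-4) = (-16 - 15 - 1*4)*(-93) - 64 = (-16 - 15 - 4)*(-93) - 64 = -35*(-93) - 64 = 3255 - 64 = 3191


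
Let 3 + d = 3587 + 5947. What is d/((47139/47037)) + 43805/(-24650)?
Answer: 736584524977/77465090 ≈ 9508.6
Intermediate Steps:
d = 9531 (d = -3 + (3587 + 5947) = -3 + 9534 = 9531)
d/((47139/47037)) + 43805/(-24650) = 9531/((47139/47037)) + 43805/(-24650) = 9531/((47139*(1/47037))) + 43805*(-1/24650) = 9531/(15713/15679) - 8761/4930 = 9531*(15679/15713) - 8761/4930 = 149436549/15713 - 8761/4930 = 736584524977/77465090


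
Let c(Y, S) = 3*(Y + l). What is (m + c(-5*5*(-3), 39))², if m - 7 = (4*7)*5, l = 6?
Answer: 152100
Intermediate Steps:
c(Y, S) = 18 + 3*Y (c(Y, S) = 3*(Y + 6) = 3*(6 + Y) = 18 + 3*Y)
m = 147 (m = 7 + (4*7)*5 = 7 + 28*5 = 7 + 140 = 147)
(m + c(-5*5*(-3), 39))² = (147 + (18 + 3*(-5*5*(-3))))² = (147 + (18 + 3*(-25*(-3))))² = (147 + (18 + 3*75))² = (147 + (18 + 225))² = (147 + 243)² = 390² = 152100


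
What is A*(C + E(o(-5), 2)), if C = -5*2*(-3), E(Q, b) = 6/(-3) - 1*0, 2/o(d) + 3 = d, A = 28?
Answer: 784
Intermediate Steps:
o(d) = 2/(-3 + d)
E(Q, b) = -2 (E(Q, b) = 6*(-⅓) + 0 = -2 + 0 = -2)
C = 30 (C = -10*(-3) = 30)
A*(C + E(o(-5), 2)) = 28*(30 - 2) = 28*28 = 784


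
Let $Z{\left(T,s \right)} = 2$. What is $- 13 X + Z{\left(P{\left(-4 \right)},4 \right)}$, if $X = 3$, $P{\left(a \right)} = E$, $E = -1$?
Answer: $-37$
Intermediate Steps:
$P{\left(a \right)} = -1$
$- 13 X + Z{\left(P{\left(-4 \right)},4 \right)} = \left(-13\right) 3 + 2 = -39 + 2 = -37$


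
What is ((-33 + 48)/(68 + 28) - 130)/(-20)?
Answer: 831/128 ≈ 6.4922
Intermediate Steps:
((-33 + 48)/(68 + 28) - 130)/(-20) = (15/96 - 130)*(-1/20) = (15*(1/96) - 130)*(-1/20) = (5/32 - 130)*(-1/20) = -4155/32*(-1/20) = 831/128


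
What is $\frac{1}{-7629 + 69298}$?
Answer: $\frac{1}{61669} \approx 1.6216 \cdot 10^{-5}$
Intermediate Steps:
$\frac{1}{-7629 + 69298} = \frac{1}{61669}$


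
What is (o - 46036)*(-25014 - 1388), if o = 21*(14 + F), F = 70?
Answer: 1168869344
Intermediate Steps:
o = 1764 (o = 21*(14 + 70) = 21*84 = 1764)
(o - 46036)*(-25014 - 1388) = (1764 - 46036)*(-25014 - 1388) = -44272*(-26402) = 1168869344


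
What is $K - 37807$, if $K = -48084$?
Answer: $-85891$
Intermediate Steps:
$K - 37807 = -48084 - 37807 = -85891$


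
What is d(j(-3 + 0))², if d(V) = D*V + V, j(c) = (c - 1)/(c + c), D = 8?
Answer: 36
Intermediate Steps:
j(c) = (-1 + c)/(2*c) (j(c) = (-1 + c)/((2*c)) = (-1 + c)*(1/(2*c)) = (-1 + c)/(2*c))
d(V) = 9*V (d(V) = 8*V + V = 9*V)
d(j(-3 + 0))² = (9*((-1 + (-3 + 0))/(2*(-3 + 0))))² = (9*((½)*(-1 - 3)/(-3)))² = (9*((½)*(-⅓)*(-4)))² = (9*(⅔))² = 6² = 36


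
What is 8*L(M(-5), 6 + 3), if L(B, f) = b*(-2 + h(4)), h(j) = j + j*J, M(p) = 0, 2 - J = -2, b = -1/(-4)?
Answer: 36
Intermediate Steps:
b = ¼ (b = -1*(-¼) = ¼ ≈ 0.25000)
J = 4 (J = 2 - 1*(-2) = 2 + 2 = 4)
h(j) = 5*j (h(j) = j + j*4 = j + 4*j = 5*j)
L(B, f) = 9/2 (L(B, f) = (-2 + 5*4)/4 = (-2 + 20)/4 = (¼)*18 = 9/2)
8*L(M(-5), 6 + 3) = 8*(9/2) = 36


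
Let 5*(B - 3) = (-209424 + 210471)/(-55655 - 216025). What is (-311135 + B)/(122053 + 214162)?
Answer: -140880569949/152238152000 ≈ -0.92540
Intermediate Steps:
B = 1358051/452800 (B = 3 + ((-209424 + 210471)/(-55655 - 216025))/5 = 3 + (1047/(-271680))/5 = 3 + (1047*(-1/271680))/5 = 3 + (⅕)*(-349/90560) = 3 - 349/452800 = 1358051/452800 ≈ 2.9992)
(-311135 + B)/(122053 + 214162) = (-311135 + 1358051/452800)/(122053 + 214162) = -140880569949/452800/336215 = -140880569949/452800*1/336215 = -140880569949/152238152000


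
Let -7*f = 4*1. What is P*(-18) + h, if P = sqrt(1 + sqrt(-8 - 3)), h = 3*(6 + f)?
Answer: 114/7 - 18*sqrt(1 + I*sqrt(11)) ≈ -10.606 - 19.98*I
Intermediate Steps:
f = -4/7 ≈ -0.57143
h = 114/7 (h = 3*(6 - 4/7) = 3*(38/7) = 114/7 ≈ 16.286)
P = sqrt(1 + I*sqrt(11)) (P = sqrt(1 + sqrt(-11)) = sqrt(1 + I*sqrt(11)) ≈ 1.494 + 1.11*I)
P*(-18) + h = sqrt(1 + I*sqrt(11))*(-18) + 114/7 = -18*sqrt(1 + I*sqrt(11)) + 114/7 = 114/7 - 18*sqrt(1 + I*sqrt(11))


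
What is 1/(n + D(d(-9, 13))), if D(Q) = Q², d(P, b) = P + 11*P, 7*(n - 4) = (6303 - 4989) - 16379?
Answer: 7/66611 ≈ 0.00010509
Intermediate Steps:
n = -15037/7 (n = 4 + ((6303 - 4989) - 16379)/7 = 4 + (1314 - 16379)/7 = 4 + (⅐)*(-15065) = 4 - 15065/7 = -15037/7 ≈ -2148.1)
d(P, b) = 12*P
1/(n + D(d(-9, 13))) = 1/(-15037/7 + (12*(-9))²) = 1/(-15037/7 + (-108)²) = 1/(-15037/7 + 11664) = 1/(66611/7) = 7/66611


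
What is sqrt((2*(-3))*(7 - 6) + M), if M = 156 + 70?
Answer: 2*sqrt(55) ≈ 14.832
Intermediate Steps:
M = 226
sqrt((2*(-3))*(7 - 6) + M) = sqrt((2*(-3))*(7 - 6) + 226) = sqrt(-6*1 + 226) = sqrt(-6 + 226) = sqrt(220) = 2*sqrt(55)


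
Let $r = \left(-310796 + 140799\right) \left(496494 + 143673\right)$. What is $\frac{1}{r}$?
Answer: $- \frac{1}{108826469499} \approx -9.1889 \cdot 10^{-12}$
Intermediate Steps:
$r = -108826469499$ ($r = \left(-169997\right) 640167 = -108826469499$)
$\frac{1}{r} = \frac{1}{-108826469499} = - \frac{1}{108826469499}$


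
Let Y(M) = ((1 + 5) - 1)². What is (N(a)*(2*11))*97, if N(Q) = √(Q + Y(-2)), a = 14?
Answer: 2134*√39 ≈ 13327.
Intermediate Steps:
Y(M) = 25 (Y(M) = (6 - 1)² = 5² = 25)
N(Q) = √(25 + Q) (N(Q) = √(Q + 25) = √(25 + Q))
(N(a)*(2*11))*97 = (√(25 + 14)*(2*11))*97 = (√39*22)*97 = (22*√39)*97 = 2134*√39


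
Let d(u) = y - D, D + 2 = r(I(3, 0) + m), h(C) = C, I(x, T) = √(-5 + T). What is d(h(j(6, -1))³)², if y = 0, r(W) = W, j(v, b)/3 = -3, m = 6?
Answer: (4 + I*√5)² ≈ 11.0 + 17.889*I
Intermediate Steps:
j(v, b) = -9 (j(v, b) = 3*(-3) = -9)
D = 4 + I*√5 (D = -2 + (√(-5 + 0) + 6) = -2 + (√(-5) + 6) = -2 + (I*√5 + 6) = -2 + (6 + I*√5) = 4 + I*√5 ≈ 4.0 + 2.2361*I)
d(u) = -4 - I*√5 (d(u) = 0 - (4 + I*√5) = 0 + (-4 - I*√5) = -4 - I*√5)
d(h(j(6, -1))³)² = (-4 - I*√5)²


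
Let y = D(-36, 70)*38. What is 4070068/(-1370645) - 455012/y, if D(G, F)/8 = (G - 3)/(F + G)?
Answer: 139185412151/106910310 ≈ 1301.9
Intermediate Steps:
D(G, F) = 8*(-3 + G)/(F + G) (D(G, F) = 8*((G - 3)/(F + G)) = 8*((-3 + G)/(F + G)) = 8*(-3 + G)/(F + G))
y = -5928/17 (y = (8*(-3 - 36)/(70 - 36))*38 = (8*(-39)/34)*38 = (8*(1/34)*(-39))*38 = -156/17*38 = -5928/17 ≈ -348.71)
4070068/(-1370645) - 455012/y = 4070068/(-1370645) - 455012/(-5928/17) = 4070068*(-1/1370645) - 455012*(-17/5928) = -4070068/1370645 + 101779/78 = 139185412151/106910310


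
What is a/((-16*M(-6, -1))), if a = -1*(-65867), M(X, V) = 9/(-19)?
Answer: 1251473/144 ≈ 8690.8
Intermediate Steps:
M(X, V) = -9/19 (M(X, V) = 9*(-1/19) = -9/19)
a = 65867
a/((-16*M(-6, -1))) = 65867/((-16*(-9/19))) = 65867/(144/19) = 65867*(19/144) = 1251473/144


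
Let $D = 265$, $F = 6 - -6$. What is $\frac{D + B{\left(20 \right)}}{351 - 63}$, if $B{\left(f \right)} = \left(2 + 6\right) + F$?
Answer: $\frac{95}{96} \approx 0.98958$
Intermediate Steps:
$F = 12$ ($F = 6 + 6 = 12$)
$B{\left(f \right)} = 20$ ($B{\left(f \right)} = \left(2 + 6\right) + 12 = 8 + 12 = 20$)
$\frac{D + B{\left(20 \right)}}{351 - 63} = \frac{265 + 20}{351 - 63} = \frac{285}{288} = 285 \cdot \frac{1}{288} = \frac{95}{96}$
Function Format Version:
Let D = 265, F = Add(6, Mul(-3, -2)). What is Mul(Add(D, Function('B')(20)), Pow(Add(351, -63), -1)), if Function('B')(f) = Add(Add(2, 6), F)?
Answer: Rational(95, 96) ≈ 0.98958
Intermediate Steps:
F = 12 (F = Add(6, 6) = 12)
Function('B')(f) = 20 (Function('B')(f) = Add(Add(2, 6), 12) = Add(8, 12) = 20)
Mul(Add(D, Function('B')(20)), Pow(Add(351, -63), -1)) = Mul(Add(265, 20), Pow(Add(351, -63), -1)) = Mul(285, Pow(288, -1)) = Mul(285, Rational(1, 288)) = Rational(95, 96)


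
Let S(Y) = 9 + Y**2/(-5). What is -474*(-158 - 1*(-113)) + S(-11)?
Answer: 106574/5 ≈ 21315.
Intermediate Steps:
S(Y) = 9 - Y**2/5 (S(Y) = 9 + Y**2*(-1/5) = 9 - Y**2/5)
-474*(-158 - 1*(-113)) + S(-11) = -474*(-158 - 1*(-113)) + (9 - 1/5*(-11)**2) = -474*(-158 + 113) + (9 - 1/5*121) = -474*(-45) + (9 - 121/5) = 21330 - 76/5 = 106574/5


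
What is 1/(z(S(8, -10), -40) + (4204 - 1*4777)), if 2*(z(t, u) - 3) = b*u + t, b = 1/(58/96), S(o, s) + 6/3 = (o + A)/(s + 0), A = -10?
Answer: -290/175161 ≈ -0.0016556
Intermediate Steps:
S(o, s) = -2 + (-10 + o)/s (S(o, s) = -2 + (o - 10)/(s + 0) = -2 + (-10 + o)/s)
b = 48/29 (b = 1/(58*(1/96)) = 1/(29/48) = 48/29 ≈ 1.6552)
z(t, u) = 3 + t/2 + 24*u/29 (z(t, u) = 3 + (48*u/29 + t)/2 = 3 + (t + 48*u/29)/2 = 3 + (t/2 + 24*u/29) = 3 + t/2 + 24*u/29)
1/(z(S(8, -10), -40) + (4204 - 1*4777)) = 1/((3 + ((-10 + 8 - 2*(-10))/(-10))/2 + (24/29)*(-40)) + (4204 - 1*4777)) = 1/((3 + (-(-10 + 8 + 20)/10)/2 - 960/29) + (4204 - 4777)) = 1/((3 + (-⅒*18)/2 - 960/29) - 573) = 1/((3 + (½)*(-9/5) - 960/29) - 573) = 1/((3 - 9/10 - 960/29) - 573) = 1/(-8991/290 - 573) = 1/(-175161/290) = -290/175161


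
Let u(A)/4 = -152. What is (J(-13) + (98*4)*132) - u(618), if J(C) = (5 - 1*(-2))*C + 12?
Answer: 52273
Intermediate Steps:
u(A) = -608 (u(A) = 4*(-152) = -608)
J(C) = 12 + 7*C (J(C) = (5 + 2)*C + 12 = 7*C + 12 = 12 + 7*C)
(J(-13) + (98*4)*132) - u(618) = ((12 + 7*(-13)) + (98*4)*132) - 1*(-608) = ((12 - 91) + 392*132) + 608 = (-79 + 51744) + 608 = 51665 + 608 = 52273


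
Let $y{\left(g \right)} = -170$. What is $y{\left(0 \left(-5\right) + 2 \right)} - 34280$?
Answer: $-34450$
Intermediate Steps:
$y{\left(0 \left(-5\right) + 2 \right)} - 34280 = -170 - 34280 = -34450$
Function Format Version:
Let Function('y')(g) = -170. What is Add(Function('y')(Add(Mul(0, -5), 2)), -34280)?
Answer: -34450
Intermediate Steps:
Add(Function('y')(Add(Mul(0, -5), 2)), -34280) = Add(-170, -34280) = -34450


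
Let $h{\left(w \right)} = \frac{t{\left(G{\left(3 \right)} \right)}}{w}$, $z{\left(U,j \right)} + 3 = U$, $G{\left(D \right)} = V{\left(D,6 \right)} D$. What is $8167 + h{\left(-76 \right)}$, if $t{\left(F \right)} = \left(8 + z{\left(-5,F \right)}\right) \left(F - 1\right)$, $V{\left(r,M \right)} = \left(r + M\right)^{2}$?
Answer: $8167$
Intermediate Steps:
$V{\left(r,M \right)} = \left(M + r\right)^{2}$
$G{\left(D \right)} = D \left(6 + D\right)^{2}$ ($G{\left(D \right)} = \left(6 + D\right)^{2} D = D \left(6 + D\right)^{2}$)
$z{\left(U,j \right)} = -3 + U$
$t{\left(F \right)} = 0$ ($t{\left(F \right)} = \left(8 - 8\right) \left(F - 1\right) = \left(8 - 8\right) \left(-1 + F\right) = 0 \left(-1 + F\right) = 0$)
$h{\left(w \right)} = 0$ ($h{\left(w \right)} = \frac{0}{w} = 0$)
$8167 + h{\left(-76 \right)} = 8167 + 0 = 8167$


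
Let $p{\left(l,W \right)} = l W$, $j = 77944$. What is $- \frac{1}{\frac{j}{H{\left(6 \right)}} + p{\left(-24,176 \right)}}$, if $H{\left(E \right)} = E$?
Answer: $- \frac{3}{26300} \approx -0.00011407$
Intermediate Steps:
$p{\left(l,W \right)} = W l$
$- \frac{1}{\frac{j}{H{\left(6 \right)}} + p{\left(-24,176 \right)}} = - \frac{1}{\frac{77944}{6} + 176 \left(-24\right)} = - \frac{1}{77944 \cdot \frac{1}{6} - 4224} = - \frac{1}{\frac{38972}{3} - 4224} = - \frac{1}{\frac{26300}{3}} = \left(-1\right) \frac{3}{26300} = - \frac{3}{26300}$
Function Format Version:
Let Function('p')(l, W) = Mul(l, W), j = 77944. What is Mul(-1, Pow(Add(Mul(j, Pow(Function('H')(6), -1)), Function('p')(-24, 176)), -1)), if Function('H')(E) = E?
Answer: Rational(-3, 26300) ≈ -0.00011407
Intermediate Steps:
Function('p')(l, W) = Mul(W, l)
Mul(-1, Pow(Add(Mul(j, Pow(Function('H')(6), -1)), Function('p')(-24, 176)), -1)) = Mul(-1, Pow(Add(Mul(77944, Pow(6, -1)), Mul(176, -24)), -1)) = Mul(-1, Pow(Add(Mul(77944, Rational(1, 6)), -4224), -1)) = Mul(-1, Pow(Add(Rational(38972, 3), -4224), -1)) = Mul(-1, Pow(Rational(26300, 3), -1)) = Mul(-1, Rational(3, 26300)) = Rational(-3, 26300)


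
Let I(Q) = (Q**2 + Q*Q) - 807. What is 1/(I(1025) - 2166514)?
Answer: -1/66071 ≈ -1.5135e-5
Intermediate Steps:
I(Q) = -807 + 2*Q**2 (I(Q) = (Q**2 + Q**2) - 807 = 2*Q**2 - 807 = -807 + 2*Q**2)
1/(I(1025) - 2166514) = 1/((-807 + 2*1025**2) - 2166514) = 1/((-807 + 2*1050625) - 2166514) = 1/((-807 + 2101250) - 2166514) = 1/(2100443 - 2166514) = 1/(-66071) = -1/66071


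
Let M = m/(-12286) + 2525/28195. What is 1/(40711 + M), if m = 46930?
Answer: 34640377/1410115171127 ≈ 2.4566e-5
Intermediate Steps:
M = -129216920/34640377 (M = 46930/(-12286) + 2525/28195 = 46930*(-1/12286) + 2525*(1/28195) = -23465/6143 + 505/5639 = -129216920/34640377 ≈ -3.7302)
1/(40711 + M) = 1/(40711 - 129216920/34640377) = 1/(1410115171127/34640377) = 34640377/1410115171127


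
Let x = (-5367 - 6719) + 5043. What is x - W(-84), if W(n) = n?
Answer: -6959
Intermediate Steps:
x = -7043 (x = -12086 + 5043 = -7043)
x - W(-84) = -7043 - 1*(-84) = -7043 + 84 = -6959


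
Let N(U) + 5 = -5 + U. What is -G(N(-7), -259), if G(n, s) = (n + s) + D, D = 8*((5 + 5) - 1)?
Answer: 204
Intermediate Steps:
D = 72 (D = 8*(10 - 1) = 8*9 = 72)
N(U) = -10 + U (N(U) = -5 + (-5 + U) = -10 + U)
G(n, s) = 72 + n + s (G(n, s) = (n + s) + 72 = 72 + n + s)
-G(N(-7), -259) = -(72 + (-10 - 7) - 259) = -(72 - 17 - 259) = -1*(-204) = 204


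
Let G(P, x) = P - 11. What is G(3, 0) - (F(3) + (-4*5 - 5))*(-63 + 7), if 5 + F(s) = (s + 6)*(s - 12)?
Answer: -6224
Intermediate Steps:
G(P, x) = -11 + P
F(s) = -5 + (-12 + s)*(6 + s) (F(s) = -5 + (s + 6)*(s - 12) = -5 + (6 + s)*(-12 + s) = -5 + (-12 + s)*(6 + s))
G(3, 0) - (F(3) + (-4*5 - 5))*(-63 + 7) = (-11 + 3) - ((-77 + 3² - 6*3) + (-4*5 - 5))*(-63 + 7) = -8 - ((-77 + 9 - 18) + (-20 - 5))*(-56) = -8 - (-86 - 25)*(-56) = -8 - (-111)*(-56) = -8 - 1*6216 = -8 - 6216 = -6224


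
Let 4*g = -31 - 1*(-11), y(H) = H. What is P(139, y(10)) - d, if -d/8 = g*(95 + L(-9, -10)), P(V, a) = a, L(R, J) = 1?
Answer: -3830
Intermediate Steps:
g = -5 (g = (-31 - 1*(-11))/4 = (-31 + 11)/4 = (¼)*(-20) = -5)
d = 3840 (d = -(-40)*(95 + 1) = -(-40)*96 = -8*(-480) = 3840)
P(139, y(10)) - d = 10 - 1*3840 = 10 - 3840 = -3830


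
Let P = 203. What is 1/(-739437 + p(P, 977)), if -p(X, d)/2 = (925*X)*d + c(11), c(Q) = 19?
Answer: -1/367651825 ≈ -2.7200e-9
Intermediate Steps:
p(X, d) = -38 - 1850*X*d (p(X, d) = -2*((925*X)*d + 19) = -2*(925*X*d + 19) = -2*(19 + 925*X*d) = -38 - 1850*X*d)
1/(-739437 + p(P, 977)) = 1/(-739437 + (-38 - 1850*203*977)) = 1/(-739437 + (-38 - 366912350)) = 1/(-739437 - 366912388) = 1/(-367651825) = -1/367651825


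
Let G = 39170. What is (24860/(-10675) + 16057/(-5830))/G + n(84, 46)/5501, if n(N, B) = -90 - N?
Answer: -17036380961991/536403553539700 ≈ -0.031760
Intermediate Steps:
(24860/(-10675) + 16057/(-5830))/G + n(84, 46)/5501 = (24860/(-10675) + 16057/(-5830))/39170 + (-90 - 1*84)/5501 = (24860*(-1/10675) + 16057*(-1/5830))*(1/39170) + (-90 - 84)*(1/5501) = (-4972/2135 - 16057/5830)*(1/39170) - 174*1/5501 = -12653691/2489410*1/39170 - 174/5501 = -12653691/97510189700 - 174/5501 = -17036380961991/536403553539700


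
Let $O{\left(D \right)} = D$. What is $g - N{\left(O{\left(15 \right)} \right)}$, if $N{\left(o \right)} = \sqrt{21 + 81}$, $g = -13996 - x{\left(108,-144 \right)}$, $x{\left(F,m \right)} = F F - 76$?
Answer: $-25584 - \sqrt{102} \approx -25594.0$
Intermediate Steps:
$x{\left(F,m \right)} = -76 + F^{2}$ ($x{\left(F,m \right)} = F^{2} - 76 = -76 + F^{2}$)
$g = -25584$ ($g = -13996 - \left(-76 + 108^{2}\right) = -13996 - \left(-76 + 11664\right) = -13996 - 11588 = -25584$)
$N{\left(o \right)} = \sqrt{102}$
$g - N{\left(O{\left(15 \right)} \right)} = -25584 - \sqrt{102}$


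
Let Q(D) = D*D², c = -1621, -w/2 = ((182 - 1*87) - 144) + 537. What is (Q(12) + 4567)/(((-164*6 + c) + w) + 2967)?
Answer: -6295/614 ≈ -10.252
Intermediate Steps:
w = -976 (w = -2*(((182 - 1*87) - 144) + 537) = -2*(((182 - 87) - 144) + 537) = -2*((95 - 144) + 537) = -2*(-49 + 537) = -2*488 = -976)
Q(D) = D³
(Q(12) + 4567)/(((-164*6 + c) + w) + 2967) = (12³ + 4567)/(((-164*6 - 1621) - 976) + 2967) = (1728 + 4567)/(((-984 - 1621) - 976) + 2967) = 6295/((-2605 - 976) + 2967) = 6295/(-3581 + 2967) = 6295/(-614) = 6295*(-1/614) = -6295/614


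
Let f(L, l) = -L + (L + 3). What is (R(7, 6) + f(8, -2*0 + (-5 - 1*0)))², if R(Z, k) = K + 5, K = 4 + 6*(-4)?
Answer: 144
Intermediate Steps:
K = -20 (K = 4 - 24 = -20)
f(L, l) = 3 (f(L, l) = -L + (3 + L) = 3)
R(Z, k) = -15 (R(Z, k) = -20 + 5 = -15)
(R(7, 6) + f(8, -2*0 + (-5 - 1*0)))² = (-15 + 3)² = (-12)² = 144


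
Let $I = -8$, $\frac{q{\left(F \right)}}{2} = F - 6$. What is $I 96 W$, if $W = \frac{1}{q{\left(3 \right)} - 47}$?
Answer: $\frac{768}{53} \approx 14.491$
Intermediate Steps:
$q{\left(F \right)} = -12 + 2 F$ ($q{\left(F \right)} = 2 \left(F - 6\right) = 2 \left(-6 + F\right) = -12 + 2 F$)
$W = - \frac{1}{53}$ ($W = \frac{1}{\left(-12 + 2 \cdot 3\right) - 47} = \frac{1}{\left(-12 + 6\right) - 47} = \frac{1}{-6 - 47} = \frac{1}{-53} = - \frac{1}{53} \approx -0.018868$)
$I 96 W = \left(-8\right) 96 \left(- \frac{1}{53}\right) = \left(-768\right) \left(- \frac{1}{53}\right) = \frac{768}{53}$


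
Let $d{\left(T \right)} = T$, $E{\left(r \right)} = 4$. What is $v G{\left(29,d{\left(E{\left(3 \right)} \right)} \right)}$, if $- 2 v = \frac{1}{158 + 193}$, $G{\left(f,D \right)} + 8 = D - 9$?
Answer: $\frac{1}{54} \approx 0.018519$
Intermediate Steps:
$G{\left(f,D \right)} = -17 + D$ ($G{\left(f,D \right)} = -8 + \left(D - 9\right) = -8 + \left(-9 + D\right) = -17 + D$)
$v = - \frac{1}{702}$ ($v = - \frac{1}{2 \left(158 + 193\right)} = - \frac{1}{2 \cdot 351} = \left(- \frac{1}{2}\right) \frac{1}{351} = - \frac{1}{702} \approx -0.0014245$)
$v G{\left(29,d{\left(E{\left(3 \right)} \right)} \right)} = - \frac{-17 + 4}{702} = \left(- \frac{1}{702}\right) \left(-13\right) = \frac{1}{54}$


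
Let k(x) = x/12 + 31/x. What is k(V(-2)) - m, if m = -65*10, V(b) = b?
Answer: 1903/3 ≈ 634.33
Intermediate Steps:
m = -650
k(x) = 31/x + x/12 (k(x) = x*(1/12) + 31/x = x/12 + 31/x = 31/x + x/12)
k(V(-2)) - m = (31/(-2) + (1/12)*(-2)) - 1*(-650) = (31*(-½) - ⅙) + 650 = (-31/2 - ⅙) + 650 = -47/3 + 650 = 1903/3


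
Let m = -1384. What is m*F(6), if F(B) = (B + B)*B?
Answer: -99648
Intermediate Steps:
F(B) = 2*B² (F(B) = (2*B)*B = 2*B²)
m*F(6) = -2768*6² = -2768*36 = -1384*72 = -99648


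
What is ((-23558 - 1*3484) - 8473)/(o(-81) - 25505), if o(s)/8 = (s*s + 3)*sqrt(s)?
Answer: 905810075/224008826689 + 16784673120*I/224008826689 ≈ 0.0040436 + 0.074929*I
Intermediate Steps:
o(s) = 8*sqrt(s)*(3 + s**2) (o(s) = 8*((s*s + 3)*sqrt(s)) = 8*((s**2 + 3)*sqrt(s)) = 8*((3 + s**2)*sqrt(s)) = 8*(sqrt(s)*(3 + s**2)) = 8*sqrt(s)*(3 + s**2))
((-23558 - 1*3484) - 8473)/(o(-81) - 25505) = ((-23558 - 1*3484) - 8473)/(8*sqrt(-81)*(3 + (-81)**2) - 25505) = ((-23558 - 3484) - 8473)/(8*(9*I)*(3 + 6561) - 25505) = (-27042 - 8473)/(8*(9*I)*6564 - 25505) = -35515/(472608*I - 25505) = -35515*(-25505 - 472608*I)/224008826689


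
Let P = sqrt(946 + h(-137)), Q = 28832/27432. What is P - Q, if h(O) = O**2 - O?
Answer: -3604/3429 + 2*sqrt(4963) ≈ 139.85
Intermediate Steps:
Q = 3604/3429 (Q = 28832*(1/27432) = 3604/3429 ≈ 1.0510)
P = 2*sqrt(4963) (P = sqrt(946 - 137*(-1 - 137)) = sqrt(946 - 137*(-138)) = sqrt(946 + 18906) = sqrt(19852) = 2*sqrt(4963) ≈ 140.90)
P - Q = 2*sqrt(4963) - 1*3604/3429 = 2*sqrt(4963) - 3604/3429 = -3604/3429 + 2*sqrt(4963)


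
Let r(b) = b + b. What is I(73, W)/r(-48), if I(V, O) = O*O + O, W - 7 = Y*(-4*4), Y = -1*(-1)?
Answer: -¾ ≈ -0.75000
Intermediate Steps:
Y = 1
r(b) = 2*b
W = -9 (W = 7 + 1*(-4*4) = 7 + 1*(-16) = 7 - 16 = -9)
I(V, O) = O + O² (I(V, O) = O² + O = O + O²)
I(73, W)/r(-48) = (-9*(1 - 9))/((2*(-48))) = -9*(-8)/(-96) = 72*(-1/96) = -¾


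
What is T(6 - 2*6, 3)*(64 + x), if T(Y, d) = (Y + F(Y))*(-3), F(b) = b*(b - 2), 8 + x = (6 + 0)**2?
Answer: -11592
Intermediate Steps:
x = 28 (x = -8 + (6 + 0)**2 = -8 + 6**2 = -8 + 36 = 28)
F(b) = b*(-2 + b)
T(Y, d) = -3*Y - 3*Y*(-2 + Y) (T(Y, d) = (Y + Y*(-2 + Y))*(-3) = -3*Y - 3*Y*(-2 + Y))
T(6 - 2*6, 3)*(64 + x) = (3*(6 - 2*6)*(1 - (6 - 2*6)))*(64 + 28) = (3*(6 - 12)*(1 - (6 - 12)))*92 = (3*(-6)*(1 - 1*(-6)))*92 = (3*(-6)*(1 + 6))*92 = (3*(-6)*7)*92 = -126*92 = -11592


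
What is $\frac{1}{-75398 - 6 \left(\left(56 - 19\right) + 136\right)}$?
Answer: $- \frac{1}{76436} \approx -1.3083 \cdot 10^{-5}$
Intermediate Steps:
$\frac{1}{-75398 - 6 \left(\left(56 - 19\right) + 136\right)} = \frac{1}{-75398 - 6 \left(37 + 136\right)} = \frac{1}{-75398 - 1038} = \frac{1}{-76436} = - \frac{1}{76436}$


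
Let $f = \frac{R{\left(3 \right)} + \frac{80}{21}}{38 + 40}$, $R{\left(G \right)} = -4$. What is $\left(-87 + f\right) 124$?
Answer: $- \frac{8835620}{819} \approx -10788.0$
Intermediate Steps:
$f = - \frac{2}{819}$ ($f = \frac{-4 + \frac{80}{21}}{38 + 40} = \frac{-4 + 80 \cdot \frac{1}{21}}{78} = \left(-4 + \frac{80}{21}\right) \frac{1}{78} = \left(- \frac{4}{21}\right) \frac{1}{78} = - \frac{2}{819} \approx -0.002442$)
$\left(-87 + f\right) 124 = \left(-87 - \frac{2}{819}\right) 124 = \left(- \frac{71255}{819}\right) 124 = - \frac{8835620}{819}$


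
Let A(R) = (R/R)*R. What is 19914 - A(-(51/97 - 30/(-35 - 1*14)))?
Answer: 94656651/4753 ≈ 19915.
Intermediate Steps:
A(R) = R (A(R) = 1*R = R)
19914 - A(-(51/97 - 30/(-35 - 1*14))) = 19914 - (-1)*(51/97 - 30/(-35 - 1*14)) = 19914 - (-1)*(51*(1/97) - 30/(-35 - 14)) = 19914 - (-1)*(51/97 - 30/(-49)) = 19914 - (-1)*(51/97 - 30*(-1/49)) = 19914 - (-1)*(51/97 + 30/49) = 19914 - (-1)*5409/4753 = 19914 - 1*(-5409/4753) = 19914 + 5409/4753 = 94656651/4753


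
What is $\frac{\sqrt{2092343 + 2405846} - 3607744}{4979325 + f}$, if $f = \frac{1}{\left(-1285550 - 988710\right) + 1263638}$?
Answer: $- \frac{3646065456768}{5032215390149} + \frac{1010622 \sqrt{4498189}}{5032215390149} \approx -0.72412$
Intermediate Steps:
$f = - \frac{1}{1010622}$ ($f = \frac{1}{\left(-1285550 - 988710\right) + 1263638} = \frac{1}{-2274260 + 1263638} = \frac{1}{-1010622} = - \frac{1}{1010622} \approx -9.8949 \cdot 10^{-7}$)
$\frac{\sqrt{2092343 + 2405846} - 3607744}{4979325 + f} = \frac{\sqrt{2092343 + 2405846} - 3607744}{4979325 - \frac{1}{1010622}} = \frac{\sqrt{4498189} - 3607744}{\frac{5032215390149}{1010622}} = \left(-3607744 + \sqrt{4498189}\right) \frac{1010622}{5032215390149} = - \frac{3646065456768}{5032215390149} + \frac{1010622 \sqrt{4498189}}{5032215390149}$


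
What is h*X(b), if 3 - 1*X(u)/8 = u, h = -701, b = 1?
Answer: -11216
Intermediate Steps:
X(u) = 24 - 8*u
h*X(b) = -701*(24 - 8*1) = -701*(24 - 8) = -701*16 = -11216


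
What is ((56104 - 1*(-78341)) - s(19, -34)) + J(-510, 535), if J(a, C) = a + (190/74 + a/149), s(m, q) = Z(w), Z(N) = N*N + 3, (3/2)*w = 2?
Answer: 6645173401/49617 ≈ 1.3393e+5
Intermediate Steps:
w = 4/3 (w = (⅔)*2 = 4/3 ≈ 1.3333)
Z(N) = 3 + N² (Z(N) = N² + 3 = 3 + N²)
s(m, q) = 43/9 (s(m, q) = 3 + (4/3)² = 3 + 16/9 = 43/9)
J(a, C) = 95/37 + 150*a/149 (J(a, C) = a + (190*(1/74) + a*(1/149)) = a + (95/37 + a/149) = 95/37 + 150*a/149)
((56104 - 1*(-78341)) - s(19, -34)) + J(-510, 535) = ((56104 - 1*(-78341)) - 1*43/9) + (95/37 + (150/149)*(-510)) = ((56104 + 78341) - 43/9) + (95/37 - 76500/149) = (134445 - 43/9) - 2816345/5513 = 1209962/9 - 2816345/5513 = 6645173401/49617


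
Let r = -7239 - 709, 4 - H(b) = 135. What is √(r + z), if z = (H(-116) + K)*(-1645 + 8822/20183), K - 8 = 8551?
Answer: 4*I*√353081888470849/20183 ≈ 3724.0*I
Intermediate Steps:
H(b) = -131 (H(b) = 4 - 1*135 = 4 - 135 = -131)
K = 8559 (K = 8 + 8551 = 8559)
z = -279743971164/20183 (z = (-131 + 8559)*(-1645 + 8822/20183) = 8428*(-1645 + 8822*(1/20183)) = 8428*(-1645 + 8822/20183) = 8428*(-33192213/20183) = -279743971164/20183 ≈ -1.3860e+7)
r = -7948
√(r + z) = √(-7948 - 279743971164/20183) = √(-279904385648/20183) = 4*I*√353081888470849/20183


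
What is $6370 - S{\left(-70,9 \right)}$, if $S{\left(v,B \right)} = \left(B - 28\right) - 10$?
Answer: $6399$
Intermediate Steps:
$S{\left(v,B \right)} = -38 + B$ ($S{\left(v,B \right)} = \left(-28 + B\right) - 10 = -38 + B$)
$6370 - S{\left(-70,9 \right)} = 6370 - \left(-38 + 9\right) = 6370 - -29 = 6370 + 29 = 6399$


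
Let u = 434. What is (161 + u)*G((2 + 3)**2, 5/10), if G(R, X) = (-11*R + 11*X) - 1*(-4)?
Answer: -315945/2 ≈ -1.5797e+5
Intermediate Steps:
G(R, X) = 4 - 11*R + 11*X (G(R, X) = (-11*R + 11*X) + 4 = 4 - 11*R + 11*X)
(161 + u)*G((2 + 3)**2, 5/10) = (161 + 434)*(4 - 11*(2 + 3)**2 + 11*(5/10)) = 595*(4 - 11*5**2 + 11*(5*(1/10))) = 595*(4 - 11*25 + 11*(1/2)) = 595*(4 - 275 + 11/2) = 595*(-531/2) = -315945/2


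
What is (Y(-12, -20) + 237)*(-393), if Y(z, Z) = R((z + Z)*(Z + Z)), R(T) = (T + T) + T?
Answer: -1602261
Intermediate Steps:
R(T) = 3*T (R(T) = 2*T + T = 3*T)
Y(z, Z) = 6*Z*(Z + z) (Y(z, Z) = 3*((z + Z)*(Z + Z)) = 3*((Z + z)*(2*Z)) = 3*(2*Z*(Z + z)) = 6*Z*(Z + z))
(Y(-12, -20) + 237)*(-393) = (6*(-20)*(-20 - 12) + 237)*(-393) = (6*(-20)*(-32) + 237)*(-393) = (3840 + 237)*(-393) = 4077*(-393) = -1602261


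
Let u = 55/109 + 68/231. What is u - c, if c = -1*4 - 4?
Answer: 221549/25179 ≈ 8.7990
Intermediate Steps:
c = -8 (c = -4 - 4 = -8)
u = 20117/25179 (u = 55*(1/109) + 68*(1/231) = 55/109 + 68/231 = 20117/25179 ≈ 0.79896)
u - c = 20117/25179 - 1*(-8) = 20117/25179 + 8 = 221549/25179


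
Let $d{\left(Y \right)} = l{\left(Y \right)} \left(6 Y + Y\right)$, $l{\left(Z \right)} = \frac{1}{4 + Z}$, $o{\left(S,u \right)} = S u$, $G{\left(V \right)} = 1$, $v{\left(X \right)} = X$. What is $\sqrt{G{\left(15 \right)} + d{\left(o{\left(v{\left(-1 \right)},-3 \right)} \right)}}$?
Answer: $2$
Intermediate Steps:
$d{\left(Y \right)} = \frac{7 Y}{4 + Y}$ ($d{\left(Y \right)} = \frac{6 Y + Y}{4 + Y} = \frac{7 Y}{4 + Y}$)
$\sqrt{G{\left(15 \right)} + d{\left(o{\left(v{\left(-1 \right)},-3 \right)} \right)}} = \sqrt{1 + \frac{7 \left(\left(-1\right) \left(-3\right)\right)}{4 - -3}} = \sqrt{1 + 7 \cdot 3 \frac{1}{4 + 3}} = \sqrt{1 + 7 \cdot 3 \cdot \frac{1}{7}} = \sqrt{1 + 3} = \sqrt{4} = 2$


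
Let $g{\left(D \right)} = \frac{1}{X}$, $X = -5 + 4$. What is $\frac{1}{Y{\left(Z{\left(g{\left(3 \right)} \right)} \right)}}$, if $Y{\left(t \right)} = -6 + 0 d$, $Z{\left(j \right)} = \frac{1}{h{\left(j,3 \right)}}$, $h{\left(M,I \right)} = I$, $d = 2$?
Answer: $- \frac{1}{6} \approx -0.16667$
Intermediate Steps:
$X = -1$
$g{\left(D \right)} = -1$ ($g{\left(D \right)} = \frac{1}{-1} = -1$)
$Z{\left(j \right)} = \frac{1}{3}$
$Y{\left(t \right)} = -6$ ($Y{\left(t \right)} = -6 + 0 \cdot 2 = -6 + 0 = -6$)
$\frac{1}{Y{\left(Z{\left(g{\left(3 \right)} \right)} \right)}} = \frac{1}{-6} = - \frac{1}{6}$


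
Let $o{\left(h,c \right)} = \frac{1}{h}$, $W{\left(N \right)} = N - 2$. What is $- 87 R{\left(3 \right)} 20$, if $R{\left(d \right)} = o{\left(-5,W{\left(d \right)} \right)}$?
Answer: $348$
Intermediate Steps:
$W{\left(N \right)} = -2 + N$ ($W{\left(N \right)} = N - 2 = -2 + N$)
$R{\left(d \right)} = - \frac{1}{5}$ ($R{\left(d \right)} = \frac{1}{-5} = - \frac{1}{5}$)
$- 87 R{\left(3 \right)} 20 = \left(-87\right) \left(- \frac{1}{5}\right) 20 = \frac{87}{5} \cdot 20 = 348$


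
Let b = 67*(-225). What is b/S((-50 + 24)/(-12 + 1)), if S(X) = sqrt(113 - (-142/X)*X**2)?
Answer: -1005*sqrt(54285)/329 ≈ -711.72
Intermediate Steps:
b = -15075
S(X) = sqrt(113 + 142*X) (S(X) = sqrt(113 - (-142)*X) = sqrt(113 + 142*X))
b/S((-50 + 24)/(-12 + 1)) = -15075/sqrt(113 + 142*((-50 + 24)/(-12 + 1))) = -15075/sqrt(113 + 142*(-26/(-11))) = -15075/sqrt(113 + 142*(-26*(-1/11))) = -15075/sqrt(113 + 142*(26/11)) = -15075/sqrt(113 + 3692/11) = -15075*sqrt(54285)/4935 = -1005*sqrt(54285)/329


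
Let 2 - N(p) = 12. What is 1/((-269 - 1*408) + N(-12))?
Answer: -1/687 ≈ -0.0014556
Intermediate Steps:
N(p) = -10 (N(p) = 2 - 1*12 = 2 - 12 = -10)
1/((-269 - 1*408) + N(-12)) = 1/((-269 - 1*408) - 10) = 1/((-269 - 408) - 10) = 1/(-677 - 10) = 1/(-687) = -1/687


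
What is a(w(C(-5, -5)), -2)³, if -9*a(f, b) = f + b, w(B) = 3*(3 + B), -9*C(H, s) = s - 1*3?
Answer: -24389/19683 ≈ -1.2391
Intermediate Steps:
C(H, s) = ⅓ - s/9 (C(H, s) = -(s - 1*3)/9 = -(s - 3)/9 = -(-3 + s)/9 = ⅓ - s/9)
w(B) = 9 + 3*B
a(f, b) = -b/9 - f/9 (a(f, b) = -(f + b)/9 = -(b + f)/9 = -b/9 - f/9)
a(w(C(-5, -5)), -2)³ = (-⅑*(-2) - (9 + 3*(⅓ - ⅑*(-5)))/9)³ = (2/9 - (9 + 3*(⅓ + 5/9))/9)³ = (2/9 - (9 + 3*(8/9))/9)³ = (2/9 - (9 + 8/3)/9)³ = (2/9 - ⅑*35/3)³ = (2/9 - 35/27)³ = (-29/27)³ = -24389/19683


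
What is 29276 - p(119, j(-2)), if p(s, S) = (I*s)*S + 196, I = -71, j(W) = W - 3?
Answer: -13165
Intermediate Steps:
j(W) = -3 + W
p(s, S) = 196 - 71*S*s (p(s, S) = (-71*s)*S + 196 = -71*S*s + 196 = 196 - 71*S*s)
29276 - p(119, j(-2)) = 29276 - (196 - 71*(-3 - 2)*119) = 29276 - (196 - 71*(-5)*119) = 29276 - (196 + 42245) = 29276 - 1*42441 = 29276 - 42441 = -13165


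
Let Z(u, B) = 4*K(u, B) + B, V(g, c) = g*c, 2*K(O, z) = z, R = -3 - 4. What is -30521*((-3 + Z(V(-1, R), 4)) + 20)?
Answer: -885109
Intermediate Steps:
R = -7
K(O, z) = z/2
V(g, c) = c*g
Z(u, B) = 3*B (Z(u, B) = 4*(B/2) + B = 2*B + B = 3*B)
-30521*((-3 + Z(V(-1, R), 4)) + 20) = -30521*((-3 + 3*4) + 20) = -30521*((-3 + 12) + 20) = -30521*(9 + 20) = -30521*29 = -885109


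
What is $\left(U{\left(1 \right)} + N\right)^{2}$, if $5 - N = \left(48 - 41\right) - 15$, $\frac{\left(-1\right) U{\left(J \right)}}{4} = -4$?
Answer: $841$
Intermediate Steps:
$U{\left(J \right)} = 16$ ($U{\left(J \right)} = \left(-4\right) \left(-4\right) = 16$)
$N = 13$ ($N = 5 - \left(\left(48 - 41\right) - 15\right) = 5 - \left(7 - 15\right) = 5 - -8 = 5 + 8 = 13$)
$\left(U{\left(1 \right)} + N\right)^{2} = \left(16 + 13\right)^{2} = 29^{2} = 841$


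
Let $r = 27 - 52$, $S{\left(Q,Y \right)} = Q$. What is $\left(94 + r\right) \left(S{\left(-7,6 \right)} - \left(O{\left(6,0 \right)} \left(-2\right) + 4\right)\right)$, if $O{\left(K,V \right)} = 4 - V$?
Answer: $-207$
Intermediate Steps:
$r = -25$
$\left(94 + r\right) \left(S{\left(-7,6 \right)} - \left(O{\left(6,0 \right)} \left(-2\right) + 4\right)\right) = \left(94 - 25\right) \left(-7 - \left(\left(4 - 0\right) \left(-2\right) + 4\right)\right) = 69 \left(-7 - \left(\left(4 + 0\right) \left(-2\right) + 4\right)\right) = 69 \left(-7 - \left(4 \left(-2\right) + 4\right)\right) = 69 \left(-7 - \left(-8 + 4\right)\right) = 69 \left(-7 - -4\right) = 69 \left(-7 + 4\right) = 69 \left(-3\right) = -207$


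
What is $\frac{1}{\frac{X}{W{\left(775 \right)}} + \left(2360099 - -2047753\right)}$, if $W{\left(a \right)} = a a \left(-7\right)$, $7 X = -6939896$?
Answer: $\frac{29430625}{129725846207396} \approx 2.2687 \cdot 10^{-7}$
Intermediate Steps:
$X = - \frac{6939896}{7}$ ($X = \frac{1}{7} \left(-6939896\right) = - \frac{6939896}{7} \approx -9.9141 \cdot 10^{5}$)
$W{\left(a \right)} = - 7 a^{2}$ ($W{\left(a \right)} = a^{2} \left(-7\right) = - 7 a^{2}$)
$\frac{1}{\frac{X}{W{\left(775 \right)}} + \left(2360099 - -2047753\right)} = \frac{1}{- \frac{6939896}{7 \left(- 7 \cdot 775^{2}\right)} + \left(2360099 - -2047753\right)} = \frac{1}{- \frac{6939896}{7 \left(\left(-7\right) 600625\right)} + \left(2360099 + 2047753\right)} = \frac{1}{- \frac{6939896}{7 \left(-4204375\right)} + 4407852} = \frac{1}{\left(- \frac{6939896}{7}\right) \left(- \frac{1}{4204375}\right) + 4407852} = \frac{1}{\frac{6939896}{29430625} + 4407852} = \frac{1}{\frac{129725846207396}{29430625}} = \frac{29430625}{129725846207396}$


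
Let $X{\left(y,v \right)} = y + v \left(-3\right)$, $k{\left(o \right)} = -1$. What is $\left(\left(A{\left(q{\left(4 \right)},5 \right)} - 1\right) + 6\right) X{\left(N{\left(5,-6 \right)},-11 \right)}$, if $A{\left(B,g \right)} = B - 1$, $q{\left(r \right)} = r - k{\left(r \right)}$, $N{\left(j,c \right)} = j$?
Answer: $342$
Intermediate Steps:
$q{\left(r \right)} = 1 + r$ ($q{\left(r \right)} = r - -1 = r + 1 = 1 + r$)
$X{\left(y,v \right)} = y - 3 v$
$A{\left(B,g \right)} = -1 + B$
$\left(\left(A{\left(q{\left(4 \right)},5 \right)} - 1\right) + 6\right) X{\left(N{\left(5,-6 \right)},-11 \right)} = \left(\left(\left(-1 + \left(1 + 4\right)\right) - 1\right) + 6\right) \left(5 - -33\right) = \left(\left(\left(-1 + 5\right) - 1\right) + 6\right) \left(5 + 33\right) = \left(\left(4 - 1\right) + 6\right) 38 = \left(3 + 6\right) 38 = 9 \cdot 38 = 342$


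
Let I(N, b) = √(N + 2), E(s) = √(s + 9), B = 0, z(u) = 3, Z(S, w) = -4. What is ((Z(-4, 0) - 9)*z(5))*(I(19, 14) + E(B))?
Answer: -117 - 39*√21 ≈ -295.72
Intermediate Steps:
E(s) = √(9 + s)
I(N, b) = √(2 + N)
((Z(-4, 0) - 9)*z(5))*(I(19, 14) + E(B)) = ((-4 - 9)*3)*(√(2 + 19) + √(9 + 0)) = (-13*3)*(√21 + √9) = -39*(√21 + 3) = -39*(3 + √21) = -117 - 39*√21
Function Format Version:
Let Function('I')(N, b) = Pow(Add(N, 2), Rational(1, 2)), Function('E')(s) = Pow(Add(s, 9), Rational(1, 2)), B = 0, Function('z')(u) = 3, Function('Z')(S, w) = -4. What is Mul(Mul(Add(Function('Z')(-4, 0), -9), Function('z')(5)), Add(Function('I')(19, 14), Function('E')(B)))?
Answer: Add(-117, Mul(-39, Pow(21, Rational(1, 2)))) ≈ -295.72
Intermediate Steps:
Function('E')(s) = Pow(Add(9, s), Rational(1, 2))
Function('I')(N, b) = Pow(Add(2, N), Rational(1, 2))
Mul(Mul(Add(Function('Z')(-4, 0), -9), Function('z')(5)), Add(Function('I')(19, 14), Function('E')(B))) = Mul(Mul(Add(-4, -9), 3), Add(Pow(Add(2, 19), Rational(1, 2)), Pow(Add(9, 0), Rational(1, 2)))) = Mul(Mul(-13, 3), Add(Pow(21, Rational(1, 2)), Pow(9, Rational(1, 2)))) = Mul(-39, Add(Pow(21, Rational(1, 2)), 3)) = Mul(-39, Add(3, Pow(21, Rational(1, 2)))) = Add(-117, Mul(-39, Pow(21, Rational(1, 2))))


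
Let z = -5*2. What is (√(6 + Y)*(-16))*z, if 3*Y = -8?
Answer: 160*√30/3 ≈ 292.12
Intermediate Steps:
Y = -8/3 (Y = (⅓)*(-8) = -8/3 ≈ -2.6667)
z = -10
(√(6 + Y)*(-16))*z = (√(6 - 8/3)*(-16))*(-10) = (√(10/3)*(-16))*(-10) = ((√30/3)*(-16))*(-10) = -16*√30/3*(-10) = 160*√30/3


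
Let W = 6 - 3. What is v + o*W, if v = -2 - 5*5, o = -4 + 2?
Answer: -33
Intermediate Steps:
W = 3
o = -2
v = -27 (v = -2 - 25 = -27)
v + o*W = -27 - 2*3 = -27 - 6 = -33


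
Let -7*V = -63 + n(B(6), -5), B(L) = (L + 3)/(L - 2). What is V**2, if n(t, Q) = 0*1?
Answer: 81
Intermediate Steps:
B(L) = (3 + L)/(-2 + L)
n(t, Q) = 0
V = 9 (V = -(-63 + 0)/7 = -1/7*(-63) = 9)
V**2 = 9**2 = 81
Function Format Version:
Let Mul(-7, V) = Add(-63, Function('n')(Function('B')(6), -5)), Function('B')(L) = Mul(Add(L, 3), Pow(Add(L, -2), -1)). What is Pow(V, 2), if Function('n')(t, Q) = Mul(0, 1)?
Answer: 81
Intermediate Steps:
Function('B')(L) = Mul(Pow(Add(-2, L), -1), Add(3, L)) (Function('B')(L) = Mul(Add(3, L), Pow(Add(-2, L), -1)) = Mul(Pow(Add(-2, L), -1), Add(3, L)))
Function('n')(t, Q) = 0
V = 9 (V = Mul(Rational(-1, 7), Add(-63, 0)) = Mul(Rational(-1, 7), -63) = 9)
Pow(V, 2) = Pow(9, 2) = 81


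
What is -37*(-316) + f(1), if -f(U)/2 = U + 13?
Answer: 11664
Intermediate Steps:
f(U) = -26 - 2*U (f(U) = -2*(U + 13) = -2*(13 + U) = -26 - 2*U)
-37*(-316) + f(1) = -37*(-316) + (-26 - 2*1) = 11692 + (-26 - 2) = 11692 - 28 = 11664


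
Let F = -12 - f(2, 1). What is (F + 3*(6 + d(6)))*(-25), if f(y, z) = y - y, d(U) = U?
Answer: -600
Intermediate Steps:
f(y, z) = 0
F = -12 (F = -12 - 1*0 = -12 + 0 = -12)
(F + 3*(6 + d(6)))*(-25) = (-12 + 3*(6 + 6))*(-25) = (-12 + 3*12)*(-25) = (-12 + 36)*(-25) = 24*(-25) = -600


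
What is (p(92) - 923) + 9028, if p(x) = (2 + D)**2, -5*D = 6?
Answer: 202641/25 ≈ 8105.6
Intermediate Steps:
D = -6/5 (D = -1/5*6 = -6/5 ≈ -1.2000)
p(x) = 16/25 (p(x) = (2 - 6/5)**2 = (4/5)**2 = 16/25)
(p(92) - 923) + 9028 = (16/25 - 923) + 9028 = -23059/25 + 9028 = 202641/25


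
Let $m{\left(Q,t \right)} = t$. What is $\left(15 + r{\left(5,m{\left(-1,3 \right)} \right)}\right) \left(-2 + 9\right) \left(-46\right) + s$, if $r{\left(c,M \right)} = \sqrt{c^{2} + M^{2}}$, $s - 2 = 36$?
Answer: $-4792 - 322 \sqrt{34} \approx -6669.6$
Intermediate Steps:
$s = 38$ ($s = 2 + 36 = 38$)
$r{\left(c,M \right)} = \sqrt{M^{2} + c^{2}}$
$\left(15 + r{\left(5,m{\left(-1,3 \right)} \right)}\right) \left(-2 + 9\right) \left(-46\right) + s = \left(15 + \sqrt{3^{2} + 5^{2}}\right) \left(-2 + 9\right) \left(-46\right) + 38 = \left(15 + \sqrt{9 + 25}\right) 7 \left(-46\right) + 38 = \left(15 + \sqrt{34}\right) 7 \left(-46\right) + 38 = \left(105 + 7 \sqrt{34}\right) \left(-46\right) + 38 = \left(-4830 - 322 \sqrt{34}\right) + 38 = -4792 - 322 \sqrt{34}$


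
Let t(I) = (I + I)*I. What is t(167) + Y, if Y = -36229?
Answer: 19549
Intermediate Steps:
t(I) = 2*I**2 (t(I) = (2*I)*I = 2*I**2)
t(167) + Y = 2*167**2 - 36229 = 2*27889 - 36229 = 55778 - 36229 = 19549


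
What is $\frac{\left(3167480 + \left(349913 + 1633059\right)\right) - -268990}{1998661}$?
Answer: $\frac{774206}{285523} \approx 2.7115$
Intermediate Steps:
$\frac{\left(3167480 + \left(349913 + 1633059\right)\right) - -268990}{1998661} = \left(\left(3167480 + 1982972\right) + \left(-1410802 + 1679792\right)\right) \frac{1}{1998661} = \left(5150452 + 268990\right) \frac{1}{1998661} = 5419442 \cdot \frac{1}{1998661} = \frac{774206}{285523}$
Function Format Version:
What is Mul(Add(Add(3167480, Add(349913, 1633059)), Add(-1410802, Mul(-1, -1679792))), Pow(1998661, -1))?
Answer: Rational(774206, 285523) ≈ 2.7115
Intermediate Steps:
Mul(Add(Add(3167480, Add(349913, 1633059)), Add(-1410802, Mul(-1, -1679792))), Pow(1998661, -1)) = Mul(Add(Add(3167480, 1982972), Add(-1410802, 1679792)), Rational(1, 1998661)) = Mul(Add(5150452, 268990), Rational(1, 1998661)) = Mul(5419442, Rational(1, 1998661)) = Rational(774206, 285523)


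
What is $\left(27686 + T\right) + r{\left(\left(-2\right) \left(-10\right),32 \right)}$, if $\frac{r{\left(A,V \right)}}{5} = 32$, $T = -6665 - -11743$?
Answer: $32924$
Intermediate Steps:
$T = 5078$ ($T = -6665 + 11743 = 5078$)
$r{\left(A,V \right)} = 160$ ($r{\left(A,V \right)} = 5 \cdot 32 = 160$)
$\left(27686 + T\right) + r{\left(\left(-2\right) \left(-10\right),32 \right)} = \left(27686 + 5078\right) + 160 = 32764 + 160 = 32924$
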